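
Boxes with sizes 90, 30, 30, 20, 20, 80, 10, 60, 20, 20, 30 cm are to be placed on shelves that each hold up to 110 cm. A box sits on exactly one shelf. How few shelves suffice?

4

Total = 90 + 80 + 60 + 30 + 30 + 30 + 20 + 20 + 20 + 20 + 10 = 410 cm.
Lower bound: ⌈410/110⌉ = 4 shelves.
A packing using 4 shelves:
  shelf 1: 90 + 20 = 110
  shelf 2: 80 + 30 = 110
  shelf 3: 60 + 30 + 20 = 110
  shelf 4: 30 + 20 + 20 + 10 = 80
This matches the lower bound, so 4 is optimal.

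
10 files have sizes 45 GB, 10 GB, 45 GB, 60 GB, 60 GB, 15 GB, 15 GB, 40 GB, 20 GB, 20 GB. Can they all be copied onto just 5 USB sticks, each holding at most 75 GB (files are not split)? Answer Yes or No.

A valid assignment using 5 USB sticks:
  USB stick 1: 60 + 15 = 75
  USB stick 2: 60 + 15 = 75
  USB stick 3: 45 + 20 + 10 = 75
  USB stick 4: 45 + 20 = 65
  USB stick 5: 40 = 40
Every load is within 75 GB, so 5 USB sticks suffice.

Yes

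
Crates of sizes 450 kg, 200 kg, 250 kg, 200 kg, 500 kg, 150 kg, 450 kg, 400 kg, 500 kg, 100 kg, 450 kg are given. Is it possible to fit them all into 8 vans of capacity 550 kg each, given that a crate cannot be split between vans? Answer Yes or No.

A valid assignment using 8 vans:
  van 1: 500 = 500
  van 2: 500 = 500
  van 3: 450 + 100 = 550
  van 4: 450 = 450
  van 5: 450 = 450
  van 6: 400 + 150 = 550
  van 7: 250 + 200 = 450
  van 8: 200 = 200
Every load is within 550 kg, so 8 vans suffice.

Yes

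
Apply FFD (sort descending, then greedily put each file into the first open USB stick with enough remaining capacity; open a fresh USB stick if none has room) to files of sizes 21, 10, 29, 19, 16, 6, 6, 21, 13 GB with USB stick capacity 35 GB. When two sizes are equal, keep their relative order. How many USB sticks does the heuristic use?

5

Sorted descending: 29, 21, 21, 19, 16, 13, 10, 6, 6.
  29 → USB stick 1 (new)  [load 29/35]
  21 → USB stick 2 (new)  [load 21/35]
  21 → USB stick 3 (new)  [load 21/35]
  19 → USB stick 4 (new)  [load 19/35]
  16 → USB stick 4  [load 35/35]
  13 → USB stick 2  [load 34/35]
  10 → USB stick 3  [load 31/35]
  6 → USB stick 1  [load 35/35]
  6 → USB stick 5 (new)  [load 6/35]
5 USB sticks opened.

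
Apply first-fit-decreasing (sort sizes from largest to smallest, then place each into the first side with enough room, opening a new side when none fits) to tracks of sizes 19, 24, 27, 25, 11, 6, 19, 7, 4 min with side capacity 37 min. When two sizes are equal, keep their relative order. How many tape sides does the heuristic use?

5

Sorted descending: 27, 25, 24, 19, 19, 11, 7, 6, 4.
  27 → side 1 (new)  [load 27/37]
  25 → side 2 (new)  [load 25/37]
  24 → side 3 (new)  [load 24/37]
  19 → side 4 (new)  [load 19/37]
  19 → side 5 (new)  [load 19/37]
  11 → side 2  [load 36/37]
  7 → side 1  [load 34/37]
  6 → side 3  [load 30/37]
  4 → side 3  [load 34/37]
5 tape sides opened.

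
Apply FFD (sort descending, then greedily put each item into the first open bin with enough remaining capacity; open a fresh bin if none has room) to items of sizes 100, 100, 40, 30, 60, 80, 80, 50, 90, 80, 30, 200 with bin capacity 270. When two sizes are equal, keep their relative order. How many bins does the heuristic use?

4

Sorted descending: 200, 100, 100, 90, 80, 80, 80, 60, 50, 40, 30, 30.
  200 → bin 1 (new)  [load 200/270]
  100 → bin 2 (new)  [load 100/270]
  100 → bin 2  [load 200/270]
  90 → bin 3 (new)  [load 90/270]
  80 → bin 3  [load 170/270]
  80 → bin 3  [load 250/270]
  80 → bin 4 (new)  [load 80/270]
  60 → bin 1  [load 260/270]
  50 → bin 2  [load 250/270]
  40 → bin 4  [load 120/270]
  30 → bin 4  [load 150/270]
  30 → bin 4  [load 180/270]
4 bins opened.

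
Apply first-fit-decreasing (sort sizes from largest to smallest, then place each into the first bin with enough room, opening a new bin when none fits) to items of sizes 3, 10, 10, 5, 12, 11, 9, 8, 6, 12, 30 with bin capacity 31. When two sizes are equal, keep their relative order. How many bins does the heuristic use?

Sorted descending: 30, 12, 12, 11, 10, 10, 9, 8, 6, 5, 3.
  30 → bin 1 (new)  [load 30/31]
  12 → bin 2 (new)  [load 12/31]
  12 → bin 2  [load 24/31]
  11 → bin 3 (new)  [load 11/31]
  10 → bin 3  [load 21/31]
  10 → bin 3  [load 31/31]
  9 → bin 4 (new)  [load 9/31]
  8 → bin 4  [load 17/31]
  6 → bin 2  [load 30/31]
  5 → bin 4  [load 22/31]
  3 → bin 4  [load 25/31]
4 bins opened.

4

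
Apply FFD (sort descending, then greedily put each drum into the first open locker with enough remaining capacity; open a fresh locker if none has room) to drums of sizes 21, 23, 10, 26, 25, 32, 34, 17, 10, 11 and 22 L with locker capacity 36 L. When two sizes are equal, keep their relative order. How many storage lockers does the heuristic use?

Sorted descending: 34, 32, 26, 25, 23, 22, 21, 17, 11, 10, 10.
  34 → locker 1 (new)  [load 34/36]
  32 → locker 2 (new)  [load 32/36]
  26 → locker 3 (new)  [load 26/36]
  25 → locker 4 (new)  [load 25/36]
  23 → locker 5 (new)  [load 23/36]
  22 → locker 6 (new)  [load 22/36]
  21 → locker 7 (new)  [load 21/36]
  17 → locker 8 (new)  [load 17/36]
  11 → locker 4  [load 36/36]
  10 → locker 3  [load 36/36]
  10 → locker 5  [load 33/36]
8 storage lockers opened.

8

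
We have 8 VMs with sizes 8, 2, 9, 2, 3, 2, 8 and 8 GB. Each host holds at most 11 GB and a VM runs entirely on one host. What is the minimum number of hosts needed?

Total = 9 + 8 + 8 + 8 + 3 + 2 + 2 + 2 = 42 GB.
Lower bound: ⌈42/11⌉ = 4 hosts.
A packing using 4 hosts:
  host 1: 9 + 2 = 11
  host 2: 8 + 3 = 11
  host 3: 8 + 2 = 10
  host 4: 8 + 2 = 10
This matches the lower bound, so 4 is optimal.

4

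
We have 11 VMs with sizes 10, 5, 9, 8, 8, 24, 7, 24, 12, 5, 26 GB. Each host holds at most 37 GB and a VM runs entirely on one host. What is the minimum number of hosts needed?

4

Total = 26 + 24 + 24 + 12 + 10 + 9 + 8 + 8 + 7 + 5 + 5 = 138 GB.
Lower bound: ⌈138/37⌉ = 4 hosts.
A packing using 4 hosts:
  host 1: 26 + 10 = 36
  host 2: 24 + 12 = 36
  host 3: 24 + 9 = 33
  host 4: 8 + 8 + 7 + 5 + 5 = 33
This matches the lower bound, so 4 is optimal.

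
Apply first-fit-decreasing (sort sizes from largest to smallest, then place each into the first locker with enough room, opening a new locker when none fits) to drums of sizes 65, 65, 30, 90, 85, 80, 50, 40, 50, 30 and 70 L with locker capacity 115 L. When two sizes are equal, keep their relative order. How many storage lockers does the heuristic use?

6

Sorted descending: 90, 85, 80, 70, 65, 65, 50, 50, 40, 30, 30.
  90 → locker 1 (new)  [load 90/115]
  85 → locker 2 (new)  [load 85/115]
  80 → locker 3 (new)  [load 80/115]
  70 → locker 4 (new)  [load 70/115]
  65 → locker 5 (new)  [load 65/115]
  65 → locker 6 (new)  [load 65/115]
  50 → locker 5  [load 115/115]
  50 → locker 6  [load 115/115]
  40 → locker 4  [load 110/115]
  30 → locker 2  [load 115/115]
  30 → locker 3  [load 110/115]
6 storage lockers opened.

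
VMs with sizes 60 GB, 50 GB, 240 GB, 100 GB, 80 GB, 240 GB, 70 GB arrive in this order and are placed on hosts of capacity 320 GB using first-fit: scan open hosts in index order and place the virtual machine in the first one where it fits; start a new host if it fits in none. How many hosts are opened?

  60 → host 1 (new)  [load 60/320]
  50 → host 1  [load 110/320]
  240 → host 2 (new)  [load 240/320]
  100 → host 1  [load 210/320]
  80 → host 1  [load 290/320]
  240 → host 3 (new)  [load 240/320]
  70 → host 2  [load 310/320]
3 hosts opened.

3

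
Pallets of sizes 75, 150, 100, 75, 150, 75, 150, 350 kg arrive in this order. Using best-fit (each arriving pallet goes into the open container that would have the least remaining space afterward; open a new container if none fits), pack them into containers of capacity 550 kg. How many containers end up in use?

  75 → container 1 (new)  [load 75/550]
  150 → container 1  [load 225/550]
  100 → container 1  [load 325/550]
  75 → container 1  [load 400/550]
  150 → container 1  [load 550/550]
  75 → container 2 (new)  [load 75/550]
  150 → container 2  [load 225/550]
  350 → container 3 (new)  [load 350/550]
3 containers opened.

3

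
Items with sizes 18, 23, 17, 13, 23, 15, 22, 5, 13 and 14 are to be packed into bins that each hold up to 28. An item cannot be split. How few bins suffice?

Total = 23 + 23 + 22 + 18 + 17 + 15 + 14 + 13 + 13 + 5 = 163.
Lower bound: ⌈163/28⌉ = 6 bins.
A packing using 7 bins:
  bin 1: 23 + 5 = 28
  bin 2: 23 = 23
  bin 3: 22 = 22
  bin 4: 18 = 18
  bin 5: 17 = 17
  bin 6: 15 + 13 = 28
  bin 7: 14 + 13 = 27
No arrangement into 6 bins stays within capacity, so 7 is optimal.

7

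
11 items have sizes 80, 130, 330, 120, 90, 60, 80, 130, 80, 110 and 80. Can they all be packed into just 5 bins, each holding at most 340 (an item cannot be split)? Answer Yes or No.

Yes

A valid assignment using 4 bins:
  bin 1: 330 = 330
  bin 2: 130 + 130 + 80 = 340
  bin 3: 120 + 110 + 90 = 320
  bin 4: 80 + 80 + 80 + 60 = 300
That uses only 4 ≤ 5, so 5 bins are enough.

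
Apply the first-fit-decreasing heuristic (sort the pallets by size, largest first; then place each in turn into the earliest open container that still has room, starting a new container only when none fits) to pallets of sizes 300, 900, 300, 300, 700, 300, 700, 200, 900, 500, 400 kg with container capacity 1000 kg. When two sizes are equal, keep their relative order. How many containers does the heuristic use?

6

Sorted descending: 900, 900, 700, 700, 500, 400, 300, 300, 300, 300, 200.
  900 → container 1 (new)  [load 900/1000]
  900 → container 2 (new)  [load 900/1000]
  700 → container 3 (new)  [load 700/1000]
  700 → container 4 (new)  [load 700/1000]
  500 → container 5 (new)  [load 500/1000]
  400 → container 5  [load 900/1000]
  300 → container 3  [load 1000/1000]
  300 → container 4  [load 1000/1000]
  300 → container 6 (new)  [load 300/1000]
  300 → container 6  [load 600/1000]
  200 → container 6  [load 800/1000]
6 containers opened.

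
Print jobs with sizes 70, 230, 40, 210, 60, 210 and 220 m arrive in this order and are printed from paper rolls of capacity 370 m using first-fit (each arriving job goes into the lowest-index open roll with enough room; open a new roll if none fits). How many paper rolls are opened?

  70 → roll 1 (new)  [load 70/370]
  230 → roll 1  [load 300/370]
  40 → roll 1  [load 340/370]
  210 → roll 2 (new)  [load 210/370]
  60 → roll 2  [load 270/370]
  210 → roll 3 (new)  [load 210/370]
  220 → roll 4 (new)  [load 220/370]
4 paper rolls opened.

4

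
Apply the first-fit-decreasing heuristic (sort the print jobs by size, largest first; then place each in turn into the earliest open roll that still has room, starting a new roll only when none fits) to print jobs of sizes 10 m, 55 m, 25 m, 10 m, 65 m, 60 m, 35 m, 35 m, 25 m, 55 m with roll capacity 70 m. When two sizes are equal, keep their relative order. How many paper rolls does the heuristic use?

Sorted descending: 65, 60, 55, 55, 35, 35, 25, 25, 10, 10.
  65 → roll 1 (new)  [load 65/70]
  60 → roll 2 (new)  [load 60/70]
  55 → roll 3 (new)  [load 55/70]
  55 → roll 4 (new)  [load 55/70]
  35 → roll 5 (new)  [load 35/70]
  35 → roll 5  [load 70/70]
  25 → roll 6 (new)  [load 25/70]
  25 → roll 6  [load 50/70]
  10 → roll 2  [load 70/70]
  10 → roll 3  [load 65/70]
6 paper rolls opened.

6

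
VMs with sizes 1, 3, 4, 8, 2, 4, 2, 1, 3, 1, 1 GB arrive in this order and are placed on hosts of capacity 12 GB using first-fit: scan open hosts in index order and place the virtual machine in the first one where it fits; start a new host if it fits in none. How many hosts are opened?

  1 → host 1 (new)  [load 1/12]
  3 → host 1  [load 4/12]
  4 → host 1  [load 8/12]
  8 → host 2 (new)  [load 8/12]
  2 → host 1  [load 10/12]
  4 → host 2  [load 12/12]
  2 → host 1  [load 12/12]
  1 → host 3 (new)  [load 1/12]
  3 → host 3  [load 4/12]
  1 → host 3  [load 5/12]
  1 → host 3  [load 6/12]
3 hosts opened.

3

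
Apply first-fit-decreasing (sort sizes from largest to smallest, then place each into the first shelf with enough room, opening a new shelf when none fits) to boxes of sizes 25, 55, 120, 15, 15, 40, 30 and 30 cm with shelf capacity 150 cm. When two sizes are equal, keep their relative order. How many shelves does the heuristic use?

Sorted descending: 120, 55, 40, 30, 30, 25, 15, 15.
  120 → shelf 1 (new)  [load 120/150]
  55 → shelf 2 (new)  [load 55/150]
  40 → shelf 2  [load 95/150]
  30 → shelf 1  [load 150/150]
  30 → shelf 2  [load 125/150]
  25 → shelf 2  [load 150/150]
  15 → shelf 3 (new)  [load 15/150]
  15 → shelf 3  [load 30/150]
3 shelves opened.

3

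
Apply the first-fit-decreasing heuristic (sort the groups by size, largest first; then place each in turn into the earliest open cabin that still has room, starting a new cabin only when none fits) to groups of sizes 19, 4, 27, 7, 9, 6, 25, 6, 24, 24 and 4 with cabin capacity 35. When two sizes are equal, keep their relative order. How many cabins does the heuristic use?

Sorted descending: 27, 25, 24, 24, 19, 9, 7, 6, 6, 4, 4.
  27 → cabin 1 (new)  [load 27/35]
  25 → cabin 2 (new)  [load 25/35]
  24 → cabin 3 (new)  [load 24/35]
  24 → cabin 4 (new)  [load 24/35]
  19 → cabin 5 (new)  [load 19/35]
  9 → cabin 2  [load 34/35]
  7 → cabin 1  [load 34/35]
  6 → cabin 3  [load 30/35]
  6 → cabin 4  [load 30/35]
  4 → cabin 3  [load 34/35]
  4 → cabin 4  [load 34/35]
5 cabins opened.

5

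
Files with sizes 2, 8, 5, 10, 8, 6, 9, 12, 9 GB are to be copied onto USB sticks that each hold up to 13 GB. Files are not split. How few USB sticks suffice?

Total = 12 + 10 + 9 + 9 + 8 + 8 + 6 + 5 + 2 = 69 GB.
Lower bound: ⌈69/13⌉ = 6 USB sticks.
A packing using 7 USB sticks:
  USB stick 1: 12 = 12
  USB stick 2: 10 + 2 = 12
  USB stick 3: 9 = 9
  USB stick 4: 9 = 9
  USB stick 5: 8 + 5 = 13
  USB stick 6: 8 = 8
  USB stick 7: 6 = 6
No arrangement into 6 USB sticks stays within capacity, so 7 is optimal.

7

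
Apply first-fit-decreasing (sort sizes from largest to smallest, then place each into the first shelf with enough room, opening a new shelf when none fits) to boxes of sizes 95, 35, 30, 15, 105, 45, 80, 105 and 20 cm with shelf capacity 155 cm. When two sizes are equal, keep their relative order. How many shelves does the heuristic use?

4

Sorted descending: 105, 105, 95, 80, 45, 35, 30, 20, 15.
  105 → shelf 1 (new)  [load 105/155]
  105 → shelf 2 (new)  [load 105/155]
  95 → shelf 3 (new)  [load 95/155]
  80 → shelf 4 (new)  [load 80/155]
  45 → shelf 1  [load 150/155]
  35 → shelf 2  [load 140/155]
  30 → shelf 3  [load 125/155]
  20 → shelf 3  [load 145/155]
  15 → shelf 2  [load 155/155]
4 shelves opened.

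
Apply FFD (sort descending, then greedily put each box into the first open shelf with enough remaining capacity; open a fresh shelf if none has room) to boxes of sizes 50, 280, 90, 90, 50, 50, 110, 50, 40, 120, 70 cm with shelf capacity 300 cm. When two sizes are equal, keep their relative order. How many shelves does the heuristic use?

Sorted descending: 280, 120, 110, 90, 90, 70, 50, 50, 50, 50, 40.
  280 → shelf 1 (new)  [load 280/300]
  120 → shelf 2 (new)  [load 120/300]
  110 → shelf 2  [load 230/300]
  90 → shelf 3 (new)  [load 90/300]
  90 → shelf 3  [load 180/300]
  70 → shelf 2  [load 300/300]
  50 → shelf 3  [load 230/300]
  50 → shelf 3  [load 280/300]
  50 → shelf 4 (new)  [load 50/300]
  50 → shelf 4  [load 100/300]
  40 → shelf 4  [load 140/300]
4 shelves opened.

4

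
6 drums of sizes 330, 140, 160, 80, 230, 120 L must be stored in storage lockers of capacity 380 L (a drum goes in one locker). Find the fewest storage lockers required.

3

Total = 330 + 230 + 160 + 140 + 120 + 80 = 1060 L.
Lower bound: ⌈1060/380⌉ = 3 storage lockers.
A packing using 3 storage lockers:
  locker 1: 330 = 330
  locker 2: 230 + 140 = 370
  locker 3: 160 + 120 + 80 = 360
This matches the lower bound, so 3 is optimal.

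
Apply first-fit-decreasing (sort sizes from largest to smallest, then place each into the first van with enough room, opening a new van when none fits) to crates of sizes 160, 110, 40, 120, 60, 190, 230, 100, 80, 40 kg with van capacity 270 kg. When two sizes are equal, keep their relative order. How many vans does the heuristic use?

5

Sorted descending: 230, 190, 160, 120, 110, 100, 80, 60, 40, 40.
  230 → van 1 (new)  [load 230/270]
  190 → van 2 (new)  [load 190/270]
  160 → van 3 (new)  [load 160/270]
  120 → van 4 (new)  [load 120/270]
  110 → van 3  [load 270/270]
  100 → van 4  [load 220/270]
  80 → van 2  [load 270/270]
  60 → van 5 (new)  [load 60/270]
  40 → van 1  [load 270/270]
  40 → van 4  [load 260/270]
5 vans opened.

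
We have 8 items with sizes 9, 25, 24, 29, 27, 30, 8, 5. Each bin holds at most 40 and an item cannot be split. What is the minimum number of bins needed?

Total = 30 + 29 + 27 + 25 + 24 + 9 + 8 + 5 = 157.
Lower bound: ⌈157/40⌉ = 4 bins.
Also, 5 items each exceed 20, and no two of those can share a bin, so at least 5 bins are needed.
A packing using 5 bins:
  bin 1: 30 + 9 = 39
  bin 2: 29 + 8 = 37
  bin 3: 27 + 5 = 32
  bin 4: 25 = 25
  bin 5: 24 = 24
This matches the lower bound, so 5 is optimal.

5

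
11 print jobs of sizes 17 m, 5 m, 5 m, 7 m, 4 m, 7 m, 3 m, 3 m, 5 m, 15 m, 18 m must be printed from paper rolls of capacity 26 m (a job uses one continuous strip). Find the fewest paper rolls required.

4

Total = 18 + 17 + 15 + 7 + 7 + 5 + 5 + 5 + 4 + 3 + 3 = 89 m.
Lower bound: ⌈89/26⌉ = 4 paper rolls.
A packing using 4 paper rolls:
  roll 1: 18 + 7 = 25
  roll 2: 17 + 7 = 24
  roll 3: 15 + 5 + 5 = 25
  roll 4: 5 + 4 + 3 + 3 = 15
This matches the lower bound, so 4 is optimal.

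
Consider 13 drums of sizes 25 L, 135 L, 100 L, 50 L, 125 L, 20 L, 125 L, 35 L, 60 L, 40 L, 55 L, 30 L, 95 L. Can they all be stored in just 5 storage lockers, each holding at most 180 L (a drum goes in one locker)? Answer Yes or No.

Yes

A valid assignment using 5 storage lockers:
  locker 1: 135 + 40 = 175
  locker 2: 125 + 55 = 180
  locker 3: 125 + 30 + 25 = 180
  locker 4: 100 + 60 + 20 = 180
  locker 5: 95 + 50 + 35 = 180
Every load is within 180 L, so 5 storage lockers suffice.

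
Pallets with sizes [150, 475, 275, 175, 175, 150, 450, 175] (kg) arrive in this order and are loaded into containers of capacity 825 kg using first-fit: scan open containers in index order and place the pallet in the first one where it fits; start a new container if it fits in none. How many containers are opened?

3

  150 → container 1 (new)  [load 150/825]
  475 → container 1  [load 625/825]
  275 → container 2 (new)  [load 275/825]
  175 → container 1  [load 800/825]
  175 → container 2  [load 450/825]
  150 → container 2  [load 600/825]
  450 → container 3 (new)  [load 450/825]
  175 → container 2  [load 775/825]
3 containers opened.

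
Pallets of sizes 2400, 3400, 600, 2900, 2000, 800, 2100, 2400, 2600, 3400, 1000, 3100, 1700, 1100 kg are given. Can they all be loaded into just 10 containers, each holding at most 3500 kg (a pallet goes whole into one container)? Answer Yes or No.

A valid assignment using 10 containers:
  container 1: 3400 = 3400
  container 2: 3400 = 3400
  container 3: 3100 = 3100
  container 4: 2900 + 600 = 3500
  container 5: 2600 + 800 = 3400
  container 6: 2400 + 1100 = 3500
  container 7: 2400 + 1000 = 3400
  container 8: 2100 = 2100
  container 9: 2000 = 2000
  container 10: 1700 = 1700
Every load is within 3500 kg, so 10 containers suffice.

Yes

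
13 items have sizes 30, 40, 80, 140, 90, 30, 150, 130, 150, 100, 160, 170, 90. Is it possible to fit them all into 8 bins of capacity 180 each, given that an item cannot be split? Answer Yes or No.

Yes

A valid assignment using 8 bins:
  bin 1: 170 = 170
  bin 2: 160 = 160
  bin 3: 150 + 30 = 180
  bin 4: 150 + 30 = 180
  bin 5: 140 + 40 = 180
  bin 6: 130 = 130
  bin 7: 100 + 80 = 180
  bin 8: 90 + 90 = 180
Every load is within 180, so 8 bins suffice.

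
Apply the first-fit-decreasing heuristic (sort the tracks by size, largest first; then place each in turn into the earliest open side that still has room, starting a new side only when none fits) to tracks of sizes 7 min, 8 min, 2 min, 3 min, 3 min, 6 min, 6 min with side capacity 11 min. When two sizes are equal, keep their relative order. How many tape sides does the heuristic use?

4

Sorted descending: 8, 7, 6, 6, 3, 3, 2.
  8 → side 1 (new)  [load 8/11]
  7 → side 2 (new)  [load 7/11]
  6 → side 3 (new)  [load 6/11]
  6 → side 4 (new)  [load 6/11]
  3 → side 1  [load 11/11]
  3 → side 2  [load 10/11]
  2 → side 3  [load 8/11]
4 tape sides opened.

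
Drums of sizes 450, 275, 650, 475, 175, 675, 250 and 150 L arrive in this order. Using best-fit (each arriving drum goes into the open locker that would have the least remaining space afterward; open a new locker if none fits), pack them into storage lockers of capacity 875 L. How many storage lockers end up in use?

4

  450 → locker 1 (new)  [load 450/875]
  275 → locker 1  [load 725/875]
  650 → locker 2 (new)  [load 650/875]
  475 → locker 3 (new)  [load 475/875]
  175 → locker 2  [load 825/875]
  675 → locker 4 (new)  [load 675/875]
  250 → locker 3  [load 725/875]
  150 → locker 1  [load 875/875]
4 storage lockers opened.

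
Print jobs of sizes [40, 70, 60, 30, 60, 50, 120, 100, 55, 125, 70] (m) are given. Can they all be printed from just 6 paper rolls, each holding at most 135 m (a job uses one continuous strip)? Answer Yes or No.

Total = 780 m; ⌈780/135⌉ = 6.
The bound of 6 does not rule out 6, but exhaustive search shows no assignment into 6 paper rolls of capacity 135 m exists — the minimum is 7.

No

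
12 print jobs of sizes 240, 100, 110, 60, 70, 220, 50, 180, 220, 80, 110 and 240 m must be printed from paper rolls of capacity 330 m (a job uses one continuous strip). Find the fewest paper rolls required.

6

Total = 240 + 240 + 220 + 220 + 180 + 110 + 110 + 100 + 80 + 70 + 60 + 50 = 1680 m.
Lower bound: ⌈1680/330⌉ = 6 paper rolls.
A packing using 6 paper rolls:
  roll 1: 240 + 80 = 320
  roll 2: 240 + 70 = 310
  roll 3: 220 + 110 = 330
  roll 4: 220 + 110 = 330
  roll 5: 180 + 100 + 50 = 330
  roll 6: 60 = 60
This matches the lower bound, so 6 is optimal.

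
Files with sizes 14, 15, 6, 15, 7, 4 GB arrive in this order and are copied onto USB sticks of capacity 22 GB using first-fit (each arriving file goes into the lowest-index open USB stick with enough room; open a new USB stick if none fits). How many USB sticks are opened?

3

  14 → USB stick 1 (new)  [load 14/22]
  15 → USB stick 2 (new)  [load 15/22]
  6 → USB stick 1  [load 20/22]
  15 → USB stick 3 (new)  [load 15/22]
  7 → USB stick 2  [load 22/22]
  4 → USB stick 3  [load 19/22]
3 USB sticks opened.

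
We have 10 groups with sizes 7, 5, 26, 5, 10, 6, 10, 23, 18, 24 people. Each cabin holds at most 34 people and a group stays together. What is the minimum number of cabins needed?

Total = 26 + 24 + 23 + 18 + 10 + 10 + 7 + 6 + 5 + 5 = 134 people.
Lower bound: ⌈134/34⌉ = 4 cabins.
A packing using 4 cabins:
  cabin 1: 26 + 7 = 33
  cabin 2: 24 + 10 = 34
  cabin 3: 23 + 10 = 33
  cabin 4: 18 + 6 + 5 + 5 = 34
This matches the lower bound, so 4 is optimal.

4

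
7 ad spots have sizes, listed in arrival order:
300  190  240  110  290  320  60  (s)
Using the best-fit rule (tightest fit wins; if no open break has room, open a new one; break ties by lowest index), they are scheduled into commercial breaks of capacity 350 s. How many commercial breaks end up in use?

  300 → break 1 (new)  [load 300/350]
  190 → break 2 (new)  [load 190/350]
  240 → break 3 (new)  [load 240/350]
  110 → break 3  [load 350/350]
  290 → break 4 (new)  [load 290/350]
  320 → break 5 (new)  [load 320/350]
  60 → break 4  [load 350/350]
5 commercial breaks opened.

5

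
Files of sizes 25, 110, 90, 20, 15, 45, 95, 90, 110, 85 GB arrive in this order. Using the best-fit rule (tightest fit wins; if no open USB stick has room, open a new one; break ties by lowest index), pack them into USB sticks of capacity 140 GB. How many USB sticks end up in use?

6

  25 → USB stick 1 (new)  [load 25/140]
  110 → USB stick 1  [load 135/140]
  90 → USB stick 2 (new)  [load 90/140]
  20 → USB stick 2  [load 110/140]
  15 → USB stick 2  [load 125/140]
  45 → USB stick 3 (new)  [load 45/140]
  95 → USB stick 3  [load 140/140]
  90 → USB stick 4 (new)  [load 90/140]
  110 → USB stick 5 (new)  [load 110/140]
  85 → USB stick 6 (new)  [load 85/140]
6 USB sticks opened.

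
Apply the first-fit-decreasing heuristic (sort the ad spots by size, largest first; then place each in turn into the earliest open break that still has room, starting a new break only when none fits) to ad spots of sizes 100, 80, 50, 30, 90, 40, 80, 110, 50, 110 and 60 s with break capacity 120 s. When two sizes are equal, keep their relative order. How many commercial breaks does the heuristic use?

Sorted descending: 110, 110, 100, 90, 80, 80, 60, 50, 50, 40, 30.
  110 → break 1 (new)  [load 110/120]
  110 → break 2 (new)  [load 110/120]
  100 → break 3 (new)  [load 100/120]
  90 → break 4 (new)  [load 90/120]
  80 → break 5 (new)  [load 80/120]
  80 → break 6 (new)  [load 80/120]
  60 → break 7 (new)  [load 60/120]
  50 → break 7  [load 110/120]
  50 → break 8 (new)  [load 50/120]
  40 → break 5  [load 120/120]
  30 → break 4  [load 120/120]
8 commercial breaks opened.

8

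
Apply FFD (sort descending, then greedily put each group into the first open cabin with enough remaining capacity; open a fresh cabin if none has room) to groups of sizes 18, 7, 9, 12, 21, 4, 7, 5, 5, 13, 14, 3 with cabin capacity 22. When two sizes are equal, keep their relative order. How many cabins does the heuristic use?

Sorted descending: 21, 18, 14, 13, 12, 9, 7, 7, 5, 5, 4, 3.
  21 → cabin 1 (new)  [load 21/22]
  18 → cabin 2 (new)  [load 18/22]
  14 → cabin 3 (new)  [load 14/22]
  13 → cabin 4 (new)  [load 13/22]
  12 → cabin 5 (new)  [load 12/22]
  9 → cabin 4  [load 22/22]
  7 → cabin 3  [load 21/22]
  7 → cabin 5  [load 19/22]
  5 → cabin 6 (new)  [load 5/22]
  5 → cabin 6  [load 10/22]
  4 → cabin 2  [load 22/22]
  3 → cabin 5  [load 22/22]
6 cabins opened.

6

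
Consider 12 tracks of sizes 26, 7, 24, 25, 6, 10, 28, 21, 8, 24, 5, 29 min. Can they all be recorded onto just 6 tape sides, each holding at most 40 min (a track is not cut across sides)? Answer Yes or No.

No

Total = 213 min; ⌈213/40⌉ = 6.
7 tracks each exceed half the capacity and cannot share a side, forcing at least 7 tape sides.
At least 7 tape sides are required, but only 6 are allowed.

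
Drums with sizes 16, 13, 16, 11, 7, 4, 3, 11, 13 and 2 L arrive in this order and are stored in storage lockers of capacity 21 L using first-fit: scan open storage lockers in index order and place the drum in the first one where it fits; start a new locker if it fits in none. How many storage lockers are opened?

  16 → locker 1 (new)  [load 16/21]
  13 → locker 2 (new)  [load 13/21]
  16 → locker 3 (new)  [load 16/21]
  11 → locker 4 (new)  [load 11/21]
  7 → locker 2  [load 20/21]
  4 → locker 1  [load 20/21]
  3 → locker 3  [load 19/21]
  11 → locker 5 (new)  [load 11/21]
  13 → locker 6 (new)  [load 13/21]
  2 → locker 3  [load 21/21]
6 storage lockers opened.

6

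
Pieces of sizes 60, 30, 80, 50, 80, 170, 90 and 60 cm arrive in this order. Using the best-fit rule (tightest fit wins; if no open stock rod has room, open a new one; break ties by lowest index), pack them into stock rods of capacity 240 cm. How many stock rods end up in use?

3

  60 → stock rod 1 (new)  [load 60/240]
  30 → stock rod 1  [load 90/240]
  80 → stock rod 1  [load 170/240]
  50 → stock rod 1  [load 220/240]
  80 → stock rod 2 (new)  [load 80/240]
  170 → stock rod 3 (new)  [load 170/240]
  90 → stock rod 2  [load 170/240]
  60 → stock rod 2  [load 230/240]
3 stock rods opened.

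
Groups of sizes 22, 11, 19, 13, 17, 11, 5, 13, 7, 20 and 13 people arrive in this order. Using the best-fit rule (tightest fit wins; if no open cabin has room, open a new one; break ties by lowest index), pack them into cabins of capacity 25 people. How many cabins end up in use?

7

  22 → cabin 1 (new)  [load 22/25]
  11 → cabin 2 (new)  [load 11/25]
  19 → cabin 3 (new)  [load 19/25]
  13 → cabin 2  [load 24/25]
  17 → cabin 4 (new)  [load 17/25]
  11 → cabin 5 (new)  [load 11/25]
  5 → cabin 3  [load 24/25]
  13 → cabin 5  [load 24/25]
  7 → cabin 4  [load 24/25]
  20 → cabin 6 (new)  [load 20/25]
  13 → cabin 7 (new)  [load 13/25]
7 cabins opened.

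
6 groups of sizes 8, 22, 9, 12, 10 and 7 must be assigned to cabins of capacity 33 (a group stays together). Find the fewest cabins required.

Total = 22 + 12 + 10 + 9 + 8 + 7 = 68.
Lower bound: ⌈68/33⌉ = 3 cabins.
A packing using 3 cabins:
  cabin 1: 22 + 10 = 32
  cabin 2: 12 + 9 + 8 = 29
  cabin 3: 7 = 7
This matches the lower bound, so 3 is optimal.

3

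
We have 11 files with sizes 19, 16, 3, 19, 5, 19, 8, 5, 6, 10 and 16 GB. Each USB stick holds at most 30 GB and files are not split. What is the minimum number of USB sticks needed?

Total = 19 + 19 + 19 + 16 + 16 + 10 + 8 + 6 + 5 + 5 + 3 = 126 GB.
Lower bound: ⌈126/30⌉ = 5 USB sticks.
A packing using 5 USB sticks:
  USB stick 1: 19 + 10 = 29
  USB stick 2: 19 + 8 + 3 = 30
  USB stick 3: 19 + 6 + 5 = 30
  USB stick 4: 16 + 5 = 21
  USB stick 5: 16 = 16
This matches the lower bound, so 5 is optimal.

5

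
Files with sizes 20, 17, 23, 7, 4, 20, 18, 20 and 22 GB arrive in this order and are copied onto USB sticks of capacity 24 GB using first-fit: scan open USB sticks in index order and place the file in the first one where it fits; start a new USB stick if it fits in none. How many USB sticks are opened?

7

  20 → USB stick 1 (new)  [load 20/24]
  17 → USB stick 2 (new)  [load 17/24]
  23 → USB stick 3 (new)  [load 23/24]
  7 → USB stick 2  [load 24/24]
  4 → USB stick 1  [load 24/24]
  20 → USB stick 4 (new)  [load 20/24]
  18 → USB stick 5 (new)  [load 18/24]
  20 → USB stick 6 (new)  [load 20/24]
  22 → USB stick 7 (new)  [load 22/24]
7 USB sticks opened.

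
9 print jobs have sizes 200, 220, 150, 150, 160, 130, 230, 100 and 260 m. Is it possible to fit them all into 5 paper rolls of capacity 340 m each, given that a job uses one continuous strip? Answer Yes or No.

No

Total = 1600 m; ⌈1600/340⌉ = 5.
The bound of 5 does not rule out 5, but exhaustive search shows no assignment into 5 paper rolls of capacity 340 m exists — the minimum is 6.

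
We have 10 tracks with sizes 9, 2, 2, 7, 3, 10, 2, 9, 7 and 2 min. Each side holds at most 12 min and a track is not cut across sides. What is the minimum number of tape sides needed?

Total = 10 + 9 + 9 + 7 + 7 + 3 + 2 + 2 + 2 + 2 = 53 min.
Lower bound: ⌈53/12⌉ = 5 tape sides.
A packing using 5 tape sides:
  side 1: 10 + 2 = 12
  side 2: 9 + 3 = 12
  side 3: 9 + 2 = 11
  side 4: 7 + 2 + 2 = 11
  side 5: 7 = 7
This matches the lower bound, so 5 is optimal.

5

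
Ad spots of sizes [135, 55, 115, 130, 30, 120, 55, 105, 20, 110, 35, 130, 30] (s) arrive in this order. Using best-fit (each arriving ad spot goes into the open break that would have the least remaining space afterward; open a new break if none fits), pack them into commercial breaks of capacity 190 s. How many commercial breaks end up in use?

7

  135 → break 1 (new)  [load 135/190]
  55 → break 1  [load 190/190]
  115 → break 2 (new)  [load 115/190]
  130 → break 3 (new)  [load 130/190]
  30 → break 3  [load 160/190]
  120 → break 4 (new)  [load 120/190]
  55 → break 4  [load 175/190]
  105 → break 5 (new)  [load 105/190]
  20 → break 3  [load 180/190]
  110 → break 6 (new)  [load 110/190]
  35 → break 2  [load 150/190]
  130 → break 7 (new)  [load 130/190]
  30 → break 2  [load 180/190]
7 commercial breaks opened.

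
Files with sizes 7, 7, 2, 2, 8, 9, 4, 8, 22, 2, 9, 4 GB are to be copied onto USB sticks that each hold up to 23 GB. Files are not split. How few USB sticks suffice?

Total = 22 + 9 + 9 + 8 + 8 + 7 + 7 + 4 + 4 + 2 + 2 + 2 = 84 GB.
Lower bound: ⌈84/23⌉ = 4 USB sticks.
A packing using 4 USB sticks:
  USB stick 1: 22 = 22
  USB stick 2: 9 + 9 + 4 = 22
  USB stick 3: 8 + 8 + 7 = 23
  USB stick 4: 7 + 4 + 2 + 2 + 2 = 17
This matches the lower bound, so 4 is optimal.

4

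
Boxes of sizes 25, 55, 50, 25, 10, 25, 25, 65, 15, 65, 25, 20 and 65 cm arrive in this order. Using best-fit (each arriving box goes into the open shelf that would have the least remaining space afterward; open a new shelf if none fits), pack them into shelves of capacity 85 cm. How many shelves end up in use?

  25 → shelf 1 (new)  [load 25/85]
  55 → shelf 1  [load 80/85]
  50 → shelf 2 (new)  [load 50/85]
  25 → shelf 2  [load 75/85]
  10 → shelf 2  [load 85/85]
  25 → shelf 3 (new)  [load 25/85]
  25 → shelf 3  [load 50/85]
  65 → shelf 4 (new)  [load 65/85]
  15 → shelf 4  [load 80/85]
  65 → shelf 5 (new)  [load 65/85]
  25 → shelf 3  [load 75/85]
  20 → shelf 5  [load 85/85]
  65 → shelf 6 (new)  [load 65/85]
6 shelves opened.

6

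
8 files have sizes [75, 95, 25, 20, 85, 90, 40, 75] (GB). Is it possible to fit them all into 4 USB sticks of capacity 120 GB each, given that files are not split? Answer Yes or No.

Total = 505 GB; ⌈505/120⌉ = 5.
At least 5 USB sticks are required, but only 4 are allowed.

No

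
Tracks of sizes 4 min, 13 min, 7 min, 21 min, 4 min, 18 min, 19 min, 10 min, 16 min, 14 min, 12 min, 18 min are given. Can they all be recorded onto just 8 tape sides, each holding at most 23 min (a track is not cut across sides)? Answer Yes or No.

Yes

A valid assignment using 8 tape sides:
  side 1: 21 = 21
  side 2: 19 + 4 = 23
  side 3: 18 + 4 = 22
  side 4: 18 = 18
  side 5: 16 + 7 = 23
  side 6: 14 = 14
  side 7: 13 + 10 = 23
  side 8: 12 = 12
Every load is within 23 min, so 8 tape sides suffice.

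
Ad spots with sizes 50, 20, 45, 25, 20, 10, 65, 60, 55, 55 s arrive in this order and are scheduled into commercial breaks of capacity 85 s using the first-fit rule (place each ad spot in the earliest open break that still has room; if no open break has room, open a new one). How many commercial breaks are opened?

  50 → break 1 (new)  [load 50/85]
  20 → break 1  [load 70/85]
  45 → break 2 (new)  [load 45/85]
  25 → break 2  [load 70/85]
  20 → break 3 (new)  [load 20/85]
  10 → break 1  [load 80/85]
  65 → break 3  [load 85/85]
  60 → break 4 (new)  [load 60/85]
  55 → break 5 (new)  [load 55/85]
  55 → break 6 (new)  [load 55/85]
6 commercial breaks opened.

6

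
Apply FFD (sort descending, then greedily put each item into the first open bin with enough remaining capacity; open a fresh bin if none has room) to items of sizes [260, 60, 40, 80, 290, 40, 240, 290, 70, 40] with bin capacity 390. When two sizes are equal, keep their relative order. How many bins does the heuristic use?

4

Sorted descending: 290, 290, 260, 240, 80, 70, 60, 40, 40, 40.
  290 → bin 1 (new)  [load 290/390]
  290 → bin 2 (new)  [load 290/390]
  260 → bin 3 (new)  [load 260/390]
  240 → bin 4 (new)  [load 240/390]
  80 → bin 1  [load 370/390]
  70 → bin 2  [load 360/390]
  60 → bin 3  [load 320/390]
  40 → bin 3  [load 360/390]
  40 → bin 4  [load 280/390]
  40 → bin 4  [load 320/390]
4 bins opened.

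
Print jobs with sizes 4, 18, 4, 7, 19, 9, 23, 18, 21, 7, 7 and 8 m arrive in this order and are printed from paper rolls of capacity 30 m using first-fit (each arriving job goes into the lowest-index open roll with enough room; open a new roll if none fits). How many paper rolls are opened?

6

  4 → roll 1 (new)  [load 4/30]
  18 → roll 1  [load 22/30]
  4 → roll 1  [load 26/30]
  7 → roll 2 (new)  [load 7/30]
  19 → roll 2  [load 26/30]
  9 → roll 3 (new)  [load 9/30]
  23 → roll 4 (new)  [load 23/30]
  18 → roll 3  [load 27/30]
  21 → roll 5 (new)  [load 21/30]
  7 → roll 4  [load 30/30]
  7 → roll 5  [load 28/30]
  8 → roll 6 (new)  [load 8/30]
6 paper rolls opened.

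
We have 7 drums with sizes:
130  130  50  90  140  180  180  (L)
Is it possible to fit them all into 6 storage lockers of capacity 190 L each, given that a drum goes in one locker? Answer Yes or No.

A valid assignment using 6 storage lockers:
  locker 1: 180 = 180
  locker 2: 180 = 180
  locker 3: 140 + 50 = 190
  locker 4: 130 = 130
  locker 5: 130 = 130
  locker 6: 90 = 90
Every load is within 190 L, so 6 storage lockers suffice.

Yes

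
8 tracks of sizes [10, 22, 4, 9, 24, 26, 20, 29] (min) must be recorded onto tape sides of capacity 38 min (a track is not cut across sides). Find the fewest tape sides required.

Total = 29 + 26 + 24 + 22 + 20 + 10 + 9 + 4 = 144 min.
Lower bound: ⌈144/38⌉ = 4 tape sides.
Also, 5 tracks each exceed 19 min, and no two of those can share a side, so at least 5 tape sides are needed.
A packing using 5 tape sides:
  side 1: 29 + 9 = 38
  side 2: 26 + 10 = 36
  side 3: 24 + 4 = 28
  side 4: 22 = 22
  side 5: 20 = 20
This matches the lower bound, so 5 is optimal.

5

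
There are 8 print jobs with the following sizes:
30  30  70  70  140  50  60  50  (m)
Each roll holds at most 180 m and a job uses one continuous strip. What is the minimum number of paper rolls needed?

3

Total = 140 + 70 + 70 + 60 + 50 + 50 + 30 + 30 = 500 m.
Lower bound: ⌈500/180⌉ = 3 paper rolls.
A packing using 3 paper rolls:
  roll 1: 140 + 30 = 170
  roll 2: 70 + 70 + 30 = 170
  roll 3: 60 + 50 + 50 = 160
This matches the lower bound, so 3 is optimal.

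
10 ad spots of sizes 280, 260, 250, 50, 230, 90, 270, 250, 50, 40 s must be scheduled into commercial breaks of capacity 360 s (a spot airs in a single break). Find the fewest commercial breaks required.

Total = 280 + 270 + 260 + 250 + 250 + 230 + 90 + 50 + 50 + 40 = 1770 s.
Lower bound: ⌈1770/360⌉ = 5 commercial breaks.
Also, 6 ad spots each exceed 180 s, and no two of those can share a break, so at least 6 commercial breaks are needed.
A packing using 6 commercial breaks:
  break 1: 280 + 50 = 330
  break 2: 270 + 90 = 360
  break 3: 260 + 50 + 40 = 350
  break 4: 250 = 250
  break 5: 250 = 250
  break 6: 230 = 230
This matches the lower bound, so 6 is optimal.

6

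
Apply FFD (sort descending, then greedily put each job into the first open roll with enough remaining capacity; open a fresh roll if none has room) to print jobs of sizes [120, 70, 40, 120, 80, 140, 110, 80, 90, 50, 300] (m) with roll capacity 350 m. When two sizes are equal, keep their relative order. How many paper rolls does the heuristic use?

4

Sorted descending: 300, 140, 120, 120, 110, 90, 80, 80, 70, 50, 40.
  300 → roll 1 (new)  [load 300/350]
  140 → roll 2 (new)  [load 140/350]
  120 → roll 2  [load 260/350]
  120 → roll 3 (new)  [load 120/350]
  110 → roll 3  [load 230/350]
  90 → roll 2  [load 350/350]
  80 → roll 3  [load 310/350]
  80 → roll 4 (new)  [load 80/350]
  70 → roll 4  [load 150/350]
  50 → roll 1  [load 350/350]
  40 → roll 3  [load 350/350]
4 paper rolls opened.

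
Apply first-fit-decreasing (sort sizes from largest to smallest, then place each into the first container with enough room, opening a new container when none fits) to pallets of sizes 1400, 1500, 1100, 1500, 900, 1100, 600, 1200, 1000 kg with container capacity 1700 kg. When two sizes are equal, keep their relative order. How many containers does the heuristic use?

Sorted descending: 1500, 1500, 1400, 1200, 1100, 1100, 1000, 900, 600.
  1500 → container 1 (new)  [load 1500/1700]
  1500 → container 2 (new)  [load 1500/1700]
  1400 → container 3 (new)  [load 1400/1700]
  1200 → container 4 (new)  [load 1200/1700]
  1100 → container 5 (new)  [load 1100/1700]
  1100 → container 6 (new)  [load 1100/1700]
  1000 → container 7 (new)  [load 1000/1700]
  900 → container 8 (new)  [load 900/1700]
  600 → container 5  [load 1700/1700]
8 containers opened.

8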